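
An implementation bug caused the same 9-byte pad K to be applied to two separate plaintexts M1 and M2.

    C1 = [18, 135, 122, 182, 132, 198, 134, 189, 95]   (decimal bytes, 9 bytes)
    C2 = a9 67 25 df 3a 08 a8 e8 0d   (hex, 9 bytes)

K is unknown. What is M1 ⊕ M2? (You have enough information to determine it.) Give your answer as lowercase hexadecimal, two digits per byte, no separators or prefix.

C1 ⊕ C2 = (M1 ⊕ K) ⊕ (M2 ⊕ K) = M1 ⊕ M2 — the shared key cancels under XOR.
00010010 xor 10101001 = 10111011
10000111 xor 01100111 = 11100000
01111010 xor 00100101 = 01011111
10110110 xor 11011111 = 01101001
10000100 xor 00111010 = 10111110
11000110 xor 00001000 = 11001110
10000110 xor 10101000 = 00101110
10111101 xor 11101000 = 01010101
01011111 xor 00001101 = 01010010

bbe05f69bece2e5552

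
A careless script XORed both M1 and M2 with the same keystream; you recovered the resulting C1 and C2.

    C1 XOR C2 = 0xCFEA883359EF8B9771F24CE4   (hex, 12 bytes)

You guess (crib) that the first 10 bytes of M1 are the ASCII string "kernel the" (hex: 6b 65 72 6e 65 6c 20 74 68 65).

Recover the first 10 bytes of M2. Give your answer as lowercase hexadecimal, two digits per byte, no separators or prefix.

a48ffa5d3c83abe31997

Since C1 ⊕ C2 = M1 ⊕ M2, XORing with the guessed M1 bytes yields the corresponding M2 bytes: M2 = (C1 ⊕ C2) ⊕ M1.
11001111 XOR 01101011 = 10100100
11101010 XOR 01100101 = 10001111
10001000 XOR 01110010 = 11111010
00110011 XOR 01101110 = 01011101
01011001 XOR 01100101 = 00111100
11101111 XOR 01101100 = 10000011
10001011 XOR 00100000 = 10101011
10010111 XOR 01110100 = 11100011
01110001 XOR 01101000 = 00011001
11110010 XOR 01100101 = 10010111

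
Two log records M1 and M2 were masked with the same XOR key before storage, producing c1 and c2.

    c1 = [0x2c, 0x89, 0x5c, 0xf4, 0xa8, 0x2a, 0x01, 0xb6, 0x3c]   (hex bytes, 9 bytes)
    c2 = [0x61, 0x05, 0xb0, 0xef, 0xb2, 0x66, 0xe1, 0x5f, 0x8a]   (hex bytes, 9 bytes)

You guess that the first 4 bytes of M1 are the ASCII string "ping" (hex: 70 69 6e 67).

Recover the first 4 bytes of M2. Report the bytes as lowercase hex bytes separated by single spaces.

3d e5 82 7c

First, c1 ⊕ c2 = (M1 ⊕ K) ⊕ (M2 ⊕ K) = M1 ⊕ M2, so the key drops out. Then M2 = (M1 ⊕ M2) ⊕ M1 over the first 4 bytes.
byte 0: (2c xor 61) xor 70 = 4d xor 70 = 3d
byte 1: (89 xor 05) xor 69 = 8c xor 69 = e5
byte 2: (5c xor b0) xor 6e = ec xor 6e = 82
byte 3: (f4 xor ef) xor 67 = 1b xor 67 = 7c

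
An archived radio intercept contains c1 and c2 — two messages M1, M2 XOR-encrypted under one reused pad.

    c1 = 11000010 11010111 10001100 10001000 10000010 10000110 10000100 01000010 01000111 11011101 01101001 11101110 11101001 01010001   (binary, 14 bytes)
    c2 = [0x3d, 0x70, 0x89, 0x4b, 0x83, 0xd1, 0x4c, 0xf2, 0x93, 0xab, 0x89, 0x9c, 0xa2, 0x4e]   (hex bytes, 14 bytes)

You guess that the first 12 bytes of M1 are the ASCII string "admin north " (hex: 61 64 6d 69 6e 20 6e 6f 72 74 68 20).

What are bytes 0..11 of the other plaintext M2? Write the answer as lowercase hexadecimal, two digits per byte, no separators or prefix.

9ec368aa6f77a6dfa6028852

First, c1 ⊕ c2 = (M1 ⊕ K) ⊕ (M2 ⊕ K) = M1 ⊕ M2, so the key drops out. Then M2 = (M1 ⊕ M2) ⊕ M1 over the first 12 bytes.
byte 0: (c2 ^ 3d) ^ 61 = ff ^ 61 = 9e
byte 1: (d7 ^ 70) ^ 64 = a7 ^ 64 = c3
byte 2: (8c ^ 89) ^ 6d = 05 ^ 6d = 68
byte 3: (88 ^ 4b) ^ 69 = c3 ^ 69 = aa
byte 4: (82 ^ 83) ^ 6e = 01 ^ 6e = 6f
byte 5: (86 ^ d1) ^ 20 = 57 ^ 20 = 77
byte 6: (84 ^ 4c) ^ 6e = c8 ^ 6e = a6
byte 7: (42 ^ f2) ^ 6f = b0 ^ 6f = df
byte 8: (47 ^ 93) ^ 72 = d4 ^ 72 = a6
byte 9: (dd ^ ab) ^ 74 = 76 ^ 74 = 02
byte 10: (69 ^ 89) ^ 68 = e0 ^ 68 = 88
byte 11: (ee ^ 9c) ^ 20 = 72 ^ 20 = 52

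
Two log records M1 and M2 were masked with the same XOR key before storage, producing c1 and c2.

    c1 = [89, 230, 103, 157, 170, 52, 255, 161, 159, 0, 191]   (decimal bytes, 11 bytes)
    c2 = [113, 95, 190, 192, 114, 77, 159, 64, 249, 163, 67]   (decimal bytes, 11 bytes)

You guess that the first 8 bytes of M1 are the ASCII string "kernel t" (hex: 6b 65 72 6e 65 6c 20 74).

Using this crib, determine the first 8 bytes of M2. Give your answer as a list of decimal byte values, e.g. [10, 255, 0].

First, c1 ⊕ c2 = (M1 ⊕ K) ⊕ (M2 ⊕ K) = M1 ⊕ M2, so the key drops out. Then M2 = (M1 ⊕ M2) ⊕ M1 over the first 8 bytes.
byte 0: (59 XOR 71) XOR 6b = 28 XOR 6b = 43
byte 1: (e6 XOR 5f) XOR 65 = b9 XOR 65 = dc
byte 2: (67 XOR be) XOR 72 = d9 XOR 72 = ab
byte 3: (9d XOR c0) XOR 6e = 5d XOR 6e = 33
byte 4: (aa XOR 72) XOR 65 = d8 XOR 65 = bd
byte 5: (34 XOR 4d) XOR 6c = 79 XOR 6c = 15
byte 6: (ff XOR 9f) XOR 20 = 60 XOR 20 = 40
byte 7: (a1 XOR 40) XOR 74 = e1 XOR 74 = 95

[67, 220, 171, 51, 189, 21, 64, 149]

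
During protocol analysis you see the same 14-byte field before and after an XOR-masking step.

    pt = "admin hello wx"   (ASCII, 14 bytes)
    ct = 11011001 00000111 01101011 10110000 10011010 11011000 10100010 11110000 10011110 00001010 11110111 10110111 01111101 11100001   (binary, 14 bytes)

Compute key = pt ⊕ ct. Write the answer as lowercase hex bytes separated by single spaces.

b8 63 06 d9 f4 f8 ca 95 f2 66 98 97 0a 99

Since ct = pt ⊕ key, XORing both sides with pt gives key = pt ⊕ ct.
 97 ^ 217 = 184
100 ^   7 =  99
109 ^ 107 =   6
105 ^ 176 = 217
110 ^ 154 = 244
 32 ^ 216 = 248
104 ^ 162 = 202
101 ^ 240 = 149
108 ^ 158 = 242
108 ^  10 = 102
111 ^ 247 = 152
 32 ^ 183 = 151
119 ^ 125 =  10
120 ^ 225 = 153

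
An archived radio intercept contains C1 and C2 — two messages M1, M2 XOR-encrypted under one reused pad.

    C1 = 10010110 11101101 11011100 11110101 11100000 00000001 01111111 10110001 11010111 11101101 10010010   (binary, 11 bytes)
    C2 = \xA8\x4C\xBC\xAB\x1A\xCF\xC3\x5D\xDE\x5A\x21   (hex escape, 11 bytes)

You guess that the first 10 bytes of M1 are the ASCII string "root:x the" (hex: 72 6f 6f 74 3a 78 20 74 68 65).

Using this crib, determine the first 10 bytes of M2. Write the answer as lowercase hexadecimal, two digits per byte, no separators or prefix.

First, C1 ⊕ C2 = (M1 ⊕ K) ⊕ (M2 ⊕ K) = M1 ⊕ M2, so the key drops out. Then M2 = (M1 ⊕ M2) ⊕ M1 over the first 10 bytes.
byte 0: (96 ⊕ a8) ⊕ 72 = 3e ⊕ 72 = 4c
byte 1: (ed ⊕ 4c) ⊕ 6f = a1 ⊕ 6f = ce
byte 2: (dc ⊕ bc) ⊕ 6f = 60 ⊕ 6f = 0f
byte 3: (f5 ⊕ ab) ⊕ 74 = 5e ⊕ 74 = 2a
byte 4: (e0 ⊕ 1a) ⊕ 3a = fa ⊕ 3a = c0
byte 5: (01 ⊕ cf) ⊕ 78 = ce ⊕ 78 = b6
byte 6: (7f ⊕ c3) ⊕ 20 = bc ⊕ 20 = 9c
byte 7: (b1 ⊕ 5d) ⊕ 74 = ec ⊕ 74 = 98
byte 8: (d7 ⊕ de) ⊕ 68 = 09 ⊕ 68 = 61
byte 9: (ed ⊕ 5a) ⊕ 65 = b7 ⊕ 65 = d2

4cce0f2ac0b69c9861d2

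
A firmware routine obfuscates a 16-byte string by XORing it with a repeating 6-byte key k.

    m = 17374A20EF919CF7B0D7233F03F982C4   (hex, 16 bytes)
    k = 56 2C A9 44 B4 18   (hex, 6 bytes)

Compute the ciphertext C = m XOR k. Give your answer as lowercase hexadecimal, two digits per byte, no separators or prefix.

The 6-byte key repeats, so the effective keystream is 56 2c a9 44 b4 18 56 2c a9 44 b4 18 56 2c a9 44.
byte 0: 17 XOR 56 = 41
byte 1: 37 XOR 2c = 1b
byte 2: 4a XOR a9 = e3
byte 3: 20 XOR 44 = 64
byte 4: ef XOR b4 = 5b
byte 5: 91 XOR 18 = 89
byte 6: 9c XOR 56 = ca
byte 7: f7 XOR 2c = db
byte 8: b0 XOR a9 = 19
byte 9: d7 XOR 44 = 93
byte 10: 23 XOR b4 = 97
byte 11: 3f XOR 18 = 27
byte 12: 03 XOR 56 = 55
byte 13: f9 XOR 2c = d5
byte 14: 82 XOR a9 = 2b
byte 15: c4 XOR 44 = 80

411be3645b89cadb1993972755d52b80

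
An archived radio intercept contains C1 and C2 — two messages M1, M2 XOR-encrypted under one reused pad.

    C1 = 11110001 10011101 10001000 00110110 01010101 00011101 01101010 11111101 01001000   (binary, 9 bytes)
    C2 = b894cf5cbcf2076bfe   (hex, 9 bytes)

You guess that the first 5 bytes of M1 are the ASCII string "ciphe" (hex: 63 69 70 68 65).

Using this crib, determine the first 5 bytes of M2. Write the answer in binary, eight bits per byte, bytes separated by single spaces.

First, C1 ⊕ C2 = (M1 ⊕ K) ⊕ (M2 ⊕ K) = M1 ⊕ M2, so the key drops out. Then M2 = (M1 ⊕ M2) ⊕ M1 over the first 5 bytes.
byte 0: (f1 xor b8) xor 63 = 49 xor 63 = 2a
byte 1: (9d xor 94) xor 69 = 09 xor 69 = 60
byte 2: (88 xor cf) xor 70 = 47 xor 70 = 37
byte 3: (36 xor 5c) xor 68 = 6a xor 68 = 02
byte 4: (55 xor bc) xor 65 = e9 xor 65 = 8c

00101010 01100000 00110111 00000010 10001100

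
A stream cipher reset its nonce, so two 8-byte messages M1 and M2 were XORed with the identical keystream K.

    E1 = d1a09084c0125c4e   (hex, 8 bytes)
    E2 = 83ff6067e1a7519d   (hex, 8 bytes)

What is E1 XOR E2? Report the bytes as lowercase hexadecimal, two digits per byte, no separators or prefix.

525ff0e321b50dd3

E1 ⊕ E2 = (M1 ⊕ K) ⊕ (M2 ⊕ K) = M1 ⊕ M2 — the shared key cancels under XOR.
d1 XOR 83 = 52
a0 XOR ff = 5f
90 XOR 60 = f0
84 XOR 67 = e3
c0 XOR e1 = 21
12 XOR a7 = b5
5c XOR 51 = 0d
4e XOR 9d = d3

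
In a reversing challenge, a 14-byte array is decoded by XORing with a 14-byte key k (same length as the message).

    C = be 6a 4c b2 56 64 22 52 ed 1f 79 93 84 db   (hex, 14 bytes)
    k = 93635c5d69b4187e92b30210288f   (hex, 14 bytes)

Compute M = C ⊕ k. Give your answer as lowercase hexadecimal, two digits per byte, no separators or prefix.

2d0910ef3fd03a2c7fac7b83ac54

be xor 93 = 2d
6a xor 63 = 09
4c xor 5c = 10
b2 xor 5d = ef
56 xor 69 = 3f
64 xor b4 = d0
22 xor 18 = 3a
52 xor 7e = 2c
ed xor 92 = 7f
1f xor b3 = ac
79 xor 02 = 7b
93 xor 10 = 83
84 xor 28 = ac
db xor 8f = 54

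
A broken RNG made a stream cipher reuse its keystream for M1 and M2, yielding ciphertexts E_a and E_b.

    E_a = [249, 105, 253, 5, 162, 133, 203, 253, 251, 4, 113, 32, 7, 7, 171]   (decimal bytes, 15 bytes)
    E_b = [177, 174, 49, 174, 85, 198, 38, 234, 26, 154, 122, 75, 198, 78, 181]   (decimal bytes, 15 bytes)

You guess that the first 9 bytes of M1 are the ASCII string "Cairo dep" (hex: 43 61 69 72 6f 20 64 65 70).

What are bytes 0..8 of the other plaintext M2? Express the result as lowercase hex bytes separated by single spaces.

First, E_a ⊕ E_b = (M1 ⊕ K) ⊕ (M2 ⊕ K) = M1 ⊕ M2, so the key drops out. Then M2 = (M1 ⊕ M2) ⊕ M1 over the first 9 bytes.
byte 0: (f9 xor b1) xor 43 = 48 xor 43 = 0b
byte 1: (69 xor ae) xor 61 = c7 xor 61 = a6
byte 2: (fd xor 31) xor 69 = cc xor 69 = a5
byte 3: (05 xor ae) xor 72 = ab xor 72 = d9
byte 4: (a2 xor 55) xor 6f = f7 xor 6f = 98
byte 5: (85 xor c6) xor 20 = 43 xor 20 = 63
byte 6: (cb xor 26) xor 64 = ed xor 64 = 89
byte 7: (fd xor ea) xor 65 = 17 xor 65 = 72
byte 8: (fb xor 1a) xor 70 = e1 xor 70 = 91

0b a6 a5 d9 98 63 89 72 91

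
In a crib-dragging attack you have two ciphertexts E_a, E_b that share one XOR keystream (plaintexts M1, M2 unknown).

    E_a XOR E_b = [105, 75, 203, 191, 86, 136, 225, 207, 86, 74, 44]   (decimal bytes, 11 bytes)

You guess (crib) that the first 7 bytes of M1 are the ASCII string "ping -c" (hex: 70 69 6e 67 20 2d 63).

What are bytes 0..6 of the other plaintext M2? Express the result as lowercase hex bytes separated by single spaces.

19 22 a5 d8 76 a5 82

Since E_a ⊕ E_b = M1 ⊕ M2, XORing with the guessed M1 bytes yields the corresponding M2 bytes: M2 = (E_a ⊕ E_b) ⊕ M1.
69 XOR 70 = 19
4b XOR 69 = 22
cb XOR 6e = a5
bf XOR 67 = d8
56 XOR 20 = 76
88 XOR 2d = a5
e1 XOR 63 = 82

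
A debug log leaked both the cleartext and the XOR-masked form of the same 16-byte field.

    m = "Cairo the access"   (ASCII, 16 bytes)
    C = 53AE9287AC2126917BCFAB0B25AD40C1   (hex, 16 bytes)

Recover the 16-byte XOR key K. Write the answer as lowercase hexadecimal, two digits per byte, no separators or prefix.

10cffbf5c30152f91eefca6846c833b2

Since C = m ⊕ K, XORing both sides with m gives K = m ⊕ C.
byte 0: 43 xor 53 = 10
byte 1: 61 xor ae = cf
byte 2: 69 xor 92 = fb
byte 3: 72 xor 87 = f5
byte 4: 6f xor ac = c3
byte 5: 20 xor 21 = 01
byte 6: 74 xor 26 = 52
byte 7: 68 xor 91 = f9
byte 8: 65 xor 7b = 1e
byte 9: 20 xor cf = ef
byte 10: 61 xor ab = ca
byte 11: 63 xor 0b = 68
byte 12: 63 xor 25 = 46
byte 13: 65 xor ad = c8
byte 14: 73 xor 40 = 33
byte 15: 73 xor c1 = b2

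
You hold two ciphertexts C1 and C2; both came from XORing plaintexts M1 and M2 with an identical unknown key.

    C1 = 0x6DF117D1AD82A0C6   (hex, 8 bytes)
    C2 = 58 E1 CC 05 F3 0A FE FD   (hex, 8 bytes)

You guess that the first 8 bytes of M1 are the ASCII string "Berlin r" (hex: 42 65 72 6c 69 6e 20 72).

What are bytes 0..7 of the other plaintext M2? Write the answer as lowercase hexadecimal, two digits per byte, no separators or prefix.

7775a9b837e67e49

First, C1 ⊕ C2 = (M1 ⊕ K) ⊕ (M2 ⊕ K) = M1 ⊕ M2, so the key drops out. Then M2 = (M1 ⊕ M2) ⊕ M1 over the first 8 bytes.
byte 0: (6d ⊕ 58) ⊕ 42 = 35 ⊕ 42 = 77
byte 1: (f1 ⊕ e1) ⊕ 65 = 10 ⊕ 65 = 75
byte 2: (17 ⊕ cc) ⊕ 72 = db ⊕ 72 = a9
byte 3: (d1 ⊕ 05) ⊕ 6c = d4 ⊕ 6c = b8
byte 4: (ad ⊕ f3) ⊕ 69 = 5e ⊕ 69 = 37
byte 5: (82 ⊕ 0a) ⊕ 6e = 88 ⊕ 6e = e6
byte 6: (a0 ⊕ fe) ⊕ 20 = 5e ⊕ 20 = 7e
byte 7: (c6 ⊕ fd) ⊕ 72 = 3b ⊕ 72 = 49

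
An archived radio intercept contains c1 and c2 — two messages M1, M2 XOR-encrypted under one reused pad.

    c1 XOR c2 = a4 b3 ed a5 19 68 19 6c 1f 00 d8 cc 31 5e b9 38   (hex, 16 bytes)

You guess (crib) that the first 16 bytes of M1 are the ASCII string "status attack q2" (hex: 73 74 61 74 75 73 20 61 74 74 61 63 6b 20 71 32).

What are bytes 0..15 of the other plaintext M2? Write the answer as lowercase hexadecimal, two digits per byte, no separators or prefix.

d7c78cd16c1b390d6b74b9af5a7ec80a

Since c1 ⊕ c2 = M1 ⊕ M2, XORing with the guessed M1 bytes yields the corresponding M2 bytes: M2 = (c1 ⊕ c2) ⊕ M1.
164 xor 115 = 215
179 xor 116 = 199
237 xor  97 = 140
165 xor 116 = 209
 25 xor 117 = 108
104 xor 115 =  27
 25 xor  32 =  57
108 xor  97 =  13
 31 xor 116 = 107
  0 xor 116 = 116
216 xor  97 = 185
204 xor  99 = 175
 49 xor 107 =  90
 94 xor  32 = 126
185 xor 113 = 200
 56 xor  50 =  10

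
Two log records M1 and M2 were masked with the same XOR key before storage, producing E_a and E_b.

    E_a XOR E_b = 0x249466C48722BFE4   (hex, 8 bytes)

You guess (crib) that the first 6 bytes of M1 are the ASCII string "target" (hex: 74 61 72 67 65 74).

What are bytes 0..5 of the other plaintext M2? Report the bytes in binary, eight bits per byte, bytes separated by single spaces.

01010000 11110101 00010100 10100011 11100010 01010110

Since E_a ⊕ E_b = M1 ⊕ M2, XORing with the guessed M1 bytes yields the corresponding M2 bytes: M2 = (E_a ⊕ E_b) ⊕ M1.
24 ⊕ 74 = 50
94 ⊕ 61 = f5
66 ⊕ 72 = 14
c4 ⊕ 67 = a3
87 ⊕ 65 = e2
22 ⊕ 74 = 56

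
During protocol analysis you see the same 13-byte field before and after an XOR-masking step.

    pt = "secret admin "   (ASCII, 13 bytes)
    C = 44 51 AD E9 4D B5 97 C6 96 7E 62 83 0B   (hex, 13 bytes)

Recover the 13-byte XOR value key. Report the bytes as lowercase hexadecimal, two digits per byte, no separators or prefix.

Since C = pt ⊕ key, XORing both sides with pt gives key = pt ⊕ C.
73 ^ 44 = 37
65 ^ 51 = 34
63 ^ ad = ce
72 ^ e9 = 9b
65 ^ 4d = 28
74 ^ b5 = c1
20 ^ 97 = b7
61 ^ c6 = a7
64 ^ 96 = f2
6d ^ 7e = 13
69 ^ 62 = 0b
6e ^ 83 = ed
20 ^ 0b = 2b

3734ce9b28c1b7a7f2130bed2b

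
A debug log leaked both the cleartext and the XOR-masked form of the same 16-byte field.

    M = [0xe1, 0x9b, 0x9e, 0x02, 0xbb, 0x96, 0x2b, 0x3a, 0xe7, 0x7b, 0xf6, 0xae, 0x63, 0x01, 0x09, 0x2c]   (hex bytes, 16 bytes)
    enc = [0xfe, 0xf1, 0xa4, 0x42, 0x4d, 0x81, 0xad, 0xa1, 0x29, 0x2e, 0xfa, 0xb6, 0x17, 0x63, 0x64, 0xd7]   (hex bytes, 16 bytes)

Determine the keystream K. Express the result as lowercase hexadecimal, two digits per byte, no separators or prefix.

1f6a3a40f617869bce550c1874626dfb

Since enc = M ⊕ K, XORing both sides with M gives K = M ⊕ enc.
e1 xor fe = 1f
9b xor f1 = 6a
9e xor a4 = 3a
02 xor 42 = 40
bb xor 4d = f6
96 xor 81 = 17
2b xor ad = 86
3a xor a1 = 9b
e7 xor 29 = ce
7b xor 2e = 55
f6 xor fa = 0c
ae xor b6 = 18
63 xor 17 = 74
01 xor 63 = 62
09 xor 64 = 6d
2c xor d7 = fb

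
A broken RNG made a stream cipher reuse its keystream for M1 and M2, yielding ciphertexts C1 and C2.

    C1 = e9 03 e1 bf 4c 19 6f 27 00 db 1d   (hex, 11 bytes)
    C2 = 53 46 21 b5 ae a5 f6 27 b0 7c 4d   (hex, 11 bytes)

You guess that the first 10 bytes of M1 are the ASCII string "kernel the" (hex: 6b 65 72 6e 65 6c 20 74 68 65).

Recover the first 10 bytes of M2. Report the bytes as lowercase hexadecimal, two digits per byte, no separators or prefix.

d120b26487d0b974d8c2

First, C1 ⊕ C2 = (M1 ⊕ K) ⊕ (M2 ⊕ K) = M1 ⊕ M2, so the key drops out. Then M2 = (M1 ⊕ M2) ⊕ M1 over the first 10 bytes.
byte 0: (e9 ⊕ 53) ⊕ 6b = ba ⊕ 6b = d1
byte 1: (03 ⊕ 46) ⊕ 65 = 45 ⊕ 65 = 20
byte 2: (e1 ⊕ 21) ⊕ 72 = c0 ⊕ 72 = b2
byte 3: (bf ⊕ b5) ⊕ 6e = 0a ⊕ 6e = 64
byte 4: (4c ⊕ ae) ⊕ 65 = e2 ⊕ 65 = 87
byte 5: (19 ⊕ a5) ⊕ 6c = bc ⊕ 6c = d0
byte 6: (6f ⊕ f6) ⊕ 20 = 99 ⊕ 20 = b9
byte 7: (27 ⊕ 27) ⊕ 74 = 00 ⊕ 74 = 74
byte 8: (00 ⊕ b0) ⊕ 68 = b0 ⊕ 68 = d8
byte 9: (db ⊕ 7c) ⊕ 65 = a7 ⊕ 65 = c2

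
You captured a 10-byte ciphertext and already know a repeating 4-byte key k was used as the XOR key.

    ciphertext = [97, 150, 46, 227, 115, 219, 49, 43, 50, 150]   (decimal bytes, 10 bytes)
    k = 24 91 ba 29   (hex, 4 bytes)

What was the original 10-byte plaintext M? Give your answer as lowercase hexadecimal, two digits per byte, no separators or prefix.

450794ca574a8b021607

The 4-byte key repeats, so the effective keystream is 24 91 ba 29 24 91 ba 29 24 91.
byte 0: 61 ⊕ 24 = 45
byte 1: 96 ⊕ 91 = 07
byte 2: 2e ⊕ ba = 94
byte 3: e3 ⊕ 29 = ca
byte 4: 73 ⊕ 24 = 57
byte 5: db ⊕ 91 = 4a
byte 6: 31 ⊕ ba = 8b
byte 7: 2b ⊕ 29 = 02
byte 8: 32 ⊕ 24 = 16
byte 9: 96 ⊕ 91 = 07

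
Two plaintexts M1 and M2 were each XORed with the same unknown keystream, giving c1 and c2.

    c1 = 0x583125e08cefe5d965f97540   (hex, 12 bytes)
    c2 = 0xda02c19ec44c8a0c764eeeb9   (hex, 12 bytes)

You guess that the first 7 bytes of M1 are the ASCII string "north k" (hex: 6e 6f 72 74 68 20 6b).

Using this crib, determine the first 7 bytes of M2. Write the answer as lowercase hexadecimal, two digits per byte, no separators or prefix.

ec5c960a208304

First, c1 ⊕ c2 = (M1 ⊕ K) ⊕ (M2 ⊕ K) = M1 ⊕ M2, so the key drops out. Then M2 = (M1 ⊕ M2) ⊕ M1 over the first 7 bytes.
byte 0: (58 ^ da) ^ 6e = 82 ^ 6e = ec
byte 1: (31 ^ 02) ^ 6f = 33 ^ 6f = 5c
byte 2: (25 ^ c1) ^ 72 = e4 ^ 72 = 96
byte 3: (e0 ^ 9e) ^ 74 = 7e ^ 74 = 0a
byte 4: (8c ^ c4) ^ 68 = 48 ^ 68 = 20
byte 5: (ef ^ 4c) ^ 20 = a3 ^ 20 = 83
byte 6: (e5 ^ 8a) ^ 6b = 6f ^ 6b = 04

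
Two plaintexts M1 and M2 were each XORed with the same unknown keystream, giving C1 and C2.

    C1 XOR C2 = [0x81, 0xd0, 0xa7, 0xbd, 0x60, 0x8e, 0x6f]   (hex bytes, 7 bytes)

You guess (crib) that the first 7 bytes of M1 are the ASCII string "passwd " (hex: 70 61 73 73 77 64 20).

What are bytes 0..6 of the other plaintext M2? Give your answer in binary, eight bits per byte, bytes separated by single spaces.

Since C1 ⊕ C2 = M1 ⊕ M2, XORing with the guessed M1 bytes yields the corresponding M2 bytes: M2 = (C1 ⊕ C2) ⊕ M1.
81 ^ 70 = f1
d0 ^ 61 = b1
a7 ^ 73 = d4
bd ^ 73 = ce
60 ^ 77 = 17
8e ^ 64 = ea
6f ^ 20 = 4f

11110001 10110001 11010100 11001110 00010111 11101010 01001111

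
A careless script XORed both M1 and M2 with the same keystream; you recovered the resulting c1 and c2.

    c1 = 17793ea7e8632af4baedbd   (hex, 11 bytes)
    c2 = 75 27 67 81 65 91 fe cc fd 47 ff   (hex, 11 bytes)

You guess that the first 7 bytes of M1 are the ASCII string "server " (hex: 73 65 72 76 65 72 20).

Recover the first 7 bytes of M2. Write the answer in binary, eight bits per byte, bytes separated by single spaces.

First, c1 ⊕ c2 = (M1 ⊕ K) ⊕ (M2 ⊕ K) = M1 ⊕ M2, so the key drops out. Then M2 = (M1 ⊕ M2) ⊕ M1 over the first 7 bytes.
byte 0: (17 ^ 75) ^ 73 = 62 ^ 73 = 11
byte 1: (79 ^ 27) ^ 65 = 5e ^ 65 = 3b
byte 2: (3e ^ 67) ^ 72 = 59 ^ 72 = 2b
byte 3: (a7 ^ 81) ^ 76 = 26 ^ 76 = 50
byte 4: (e8 ^ 65) ^ 65 = 8d ^ 65 = e8
byte 5: (63 ^ 91) ^ 72 = f2 ^ 72 = 80
byte 6: (2a ^ fe) ^ 20 = d4 ^ 20 = f4

00010001 00111011 00101011 01010000 11101000 10000000 11110100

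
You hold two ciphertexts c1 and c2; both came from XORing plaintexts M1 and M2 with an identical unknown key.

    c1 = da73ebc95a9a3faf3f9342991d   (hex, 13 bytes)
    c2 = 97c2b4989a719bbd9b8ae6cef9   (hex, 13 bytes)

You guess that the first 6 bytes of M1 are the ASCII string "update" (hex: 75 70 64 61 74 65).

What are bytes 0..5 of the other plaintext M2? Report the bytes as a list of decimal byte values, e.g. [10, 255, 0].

[56, 193, 59, 48, 180, 142]

First, c1 ⊕ c2 = (M1 ⊕ K) ⊕ (M2 ⊕ K) = M1 ⊕ M2, so the key drops out. Then M2 = (M1 ⊕ M2) ⊕ M1 over the first 6 bytes.
byte 0: (da xor 97) xor 75 = 4d xor 75 = 38
byte 1: (73 xor c2) xor 70 = b1 xor 70 = c1
byte 2: (eb xor b4) xor 64 = 5f xor 64 = 3b
byte 3: (c9 xor 98) xor 61 = 51 xor 61 = 30
byte 4: (5a xor 9a) xor 74 = c0 xor 74 = b4
byte 5: (9a xor 71) xor 65 = eb xor 65 = 8e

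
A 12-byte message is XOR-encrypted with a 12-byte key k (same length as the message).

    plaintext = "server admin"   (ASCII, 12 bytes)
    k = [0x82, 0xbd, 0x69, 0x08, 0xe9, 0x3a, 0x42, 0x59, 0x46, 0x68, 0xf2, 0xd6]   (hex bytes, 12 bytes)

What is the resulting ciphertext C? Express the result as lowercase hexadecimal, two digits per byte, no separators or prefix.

f1d81b7e8c48623822059bb8

XOR is its own inverse, so applying the key byte-wise gives the result directly.
byte 0: 73 xor 82 = f1
byte 1: 65 xor bd = d8
byte 2: 72 xor 69 = 1b
byte 3: 76 xor 08 = 7e
byte 4: 65 xor e9 = 8c
byte 5: 72 xor 3a = 48
byte 6: 20 xor 42 = 62
byte 7: 61 xor 59 = 38
byte 8: 64 xor 46 = 22
byte 9: 6d xor 68 = 05
byte 10: 69 xor f2 = 9b
byte 11: 6e xor d6 = b8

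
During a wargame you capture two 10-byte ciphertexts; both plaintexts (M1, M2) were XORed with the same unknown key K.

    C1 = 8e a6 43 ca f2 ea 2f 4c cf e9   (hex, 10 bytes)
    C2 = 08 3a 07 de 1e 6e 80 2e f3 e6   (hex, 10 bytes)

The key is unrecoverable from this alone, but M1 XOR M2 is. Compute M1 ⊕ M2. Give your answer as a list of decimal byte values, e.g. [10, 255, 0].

[134, 156, 68, 20, 236, 132, 175, 98, 60, 15]

C1 ⊕ C2 = (M1 ⊕ K) ⊕ (M2 ⊕ K) = M1 ⊕ M2 — the shared key cancels under XOR.
8e ^ 08 = 86
a6 ^ 3a = 9c
43 ^ 07 = 44
ca ^ de = 14
f2 ^ 1e = ec
ea ^ 6e = 84
2f ^ 80 = af
4c ^ 2e = 62
cf ^ f3 = 3c
e9 ^ e6 = 0f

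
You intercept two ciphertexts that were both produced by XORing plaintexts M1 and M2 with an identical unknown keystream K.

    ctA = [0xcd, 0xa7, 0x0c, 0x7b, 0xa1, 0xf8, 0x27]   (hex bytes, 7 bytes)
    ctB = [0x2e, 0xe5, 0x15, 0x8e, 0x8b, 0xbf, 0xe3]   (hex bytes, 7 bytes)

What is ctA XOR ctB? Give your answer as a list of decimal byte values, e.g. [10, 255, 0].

ctA ⊕ ctB = (M1 ⊕ K) ⊕ (M2 ⊕ K) = M1 ⊕ M2 — the shared key cancels under XOR.
byte 0: cd ⊕ 2e = e3
byte 1: a7 ⊕ e5 = 42
byte 2: 0c ⊕ 15 = 19
byte 3: 7b ⊕ 8e = f5
byte 4: a1 ⊕ 8b = 2a
byte 5: f8 ⊕ bf = 47
byte 6: 27 ⊕ e3 = c4

[227, 66, 25, 245, 42, 71, 196]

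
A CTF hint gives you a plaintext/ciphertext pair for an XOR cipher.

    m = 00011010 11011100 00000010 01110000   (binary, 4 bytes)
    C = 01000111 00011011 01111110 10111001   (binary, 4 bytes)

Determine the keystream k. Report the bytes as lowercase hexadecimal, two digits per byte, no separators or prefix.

5dc77cc9

Since C = m ⊕ k, XORing both sides with m gives k = m ⊕ C.
00011010 xor 01000111 = 01011101
11011100 xor 00011011 = 11000111
00000010 xor 01111110 = 01111100
01110000 xor 10111001 = 11001001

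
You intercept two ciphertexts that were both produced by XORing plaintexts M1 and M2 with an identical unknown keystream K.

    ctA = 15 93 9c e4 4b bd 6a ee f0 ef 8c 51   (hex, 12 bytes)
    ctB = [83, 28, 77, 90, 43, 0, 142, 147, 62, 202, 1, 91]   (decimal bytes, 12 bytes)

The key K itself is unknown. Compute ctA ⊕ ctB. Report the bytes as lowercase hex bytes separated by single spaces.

46 8f d1 be 60 bd e4 7d ce 25 8d 0a

ctA ⊕ ctB = (M1 ⊕ K) ⊕ (M2 ⊕ K) = M1 ⊕ M2 — the shared key cancels under XOR.
15 ⊕ 53 = 46
93 ⊕ 1c = 8f
9c ⊕ 4d = d1
e4 ⊕ 5a = be
4b ⊕ 2b = 60
bd ⊕ 00 = bd
6a ⊕ 8e = e4
ee ⊕ 93 = 7d
f0 ⊕ 3e = ce
ef ⊕ ca = 25
8c ⊕ 01 = 8d
51 ⊕ 5b = 0a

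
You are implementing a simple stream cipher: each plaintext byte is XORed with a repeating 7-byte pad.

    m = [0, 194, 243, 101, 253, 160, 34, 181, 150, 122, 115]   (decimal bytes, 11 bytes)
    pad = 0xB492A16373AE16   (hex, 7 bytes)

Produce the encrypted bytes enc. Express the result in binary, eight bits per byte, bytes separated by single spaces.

10110100 01010000 01010010 00000110 10001110 00001110 00110100 00000001 00000100 11011011 00010000

The 7-byte key repeats, so the effective keystream is b4 92 a1 63 73 ae 16 b4 92 a1 63.
byte 0: 00 ^ b4 = b4
byte 1: c2 ^ 92 = 50
byte 2: f3 ^ a1 = 52
byte 3: 65 ^ 63 = 06
byte 4: fd ^ 73 = 8e
byte 5: a0 ^ ae = 0e
byte 6: 22 ^ 16 = 34
byte 7: b5 ^ b4 = 01
byte 8: 96 ^ 92 = 04
byte 9: 7a ^ a1 = db
byte 10: 73 ^ 63 = 10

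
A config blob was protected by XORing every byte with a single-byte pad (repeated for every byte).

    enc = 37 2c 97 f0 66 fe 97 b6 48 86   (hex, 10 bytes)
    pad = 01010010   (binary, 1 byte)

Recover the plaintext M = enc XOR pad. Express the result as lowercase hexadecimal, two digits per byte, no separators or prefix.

657ec5a234acc5e41ad4

The 1-byte key repeats, so the effective keystream is 52 52 52 52 52 52 52 52 52 52.
byte 0: 37 ^ 52 = 65
byte 1: 2c ^ 52 = 7e
byte 2: 97 ^ 52 = c5
byte 3: f0 ^ 52 = a2
byte 4: 66 ^ 52 = 34
byte 5: fe ^ 52 = ac
byte 6: 97 ^ 52 = c5
byte 7: b6 ^ 52 = e4
byte 8: 48 ^ 52 = 1a
byte 9: 86 ^ 52 = d4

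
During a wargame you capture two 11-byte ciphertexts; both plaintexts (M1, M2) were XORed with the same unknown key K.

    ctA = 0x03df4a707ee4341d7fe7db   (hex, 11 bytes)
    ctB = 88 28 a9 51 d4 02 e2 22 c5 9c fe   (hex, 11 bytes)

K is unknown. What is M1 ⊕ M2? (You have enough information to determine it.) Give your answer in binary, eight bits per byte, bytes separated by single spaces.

10001011 11110111 11100011 00100001 10101010 11100110 11010110 00111111 10111010 01111011 00100101

ctA ⊕ ctB = (M1 ⊕ K) ⊕ (M2 ⊕ K) = M1 ⊕ M2 — the shared key cancels under XOR.
byte 0: 03 XOR 88 = 8b
byte 1: df XOR 28 = f7
byte 2: 4a XOR a9 = e3
byte 3: 70 XOR 51 = 21
byte 4: 7e XOR d4 = aa
byte 5: e4 XOR 02 = e6
byte 6: 34 XOR e2 = d6
byte 7: 1d XOR 22 = 3f
byte 8: 7f XOR c5 = ba
byte 9: e7 XOR 9c = 7b
byte 10: db XOR fe = 25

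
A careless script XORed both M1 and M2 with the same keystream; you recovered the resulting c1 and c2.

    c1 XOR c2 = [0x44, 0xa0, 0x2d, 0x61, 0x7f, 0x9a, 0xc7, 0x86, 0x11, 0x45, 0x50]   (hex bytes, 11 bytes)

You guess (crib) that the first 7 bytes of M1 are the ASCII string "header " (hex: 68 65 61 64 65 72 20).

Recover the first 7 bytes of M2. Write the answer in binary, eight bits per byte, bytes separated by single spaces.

00101100 11000101 01001100 00000101 00011010 11101000 11100111

Since c1 ⊕ c2 = M1 ⊕ M2, XORing with the guessed M1 bytes yields the corresponding M2 bytes: M2 = (c1 ⊕ c2) ⊕ M1.
 68 xor 104 =  44
160 xor 101 = 197
 45 xor  97 =  76
 97 xor 100 =   5
127 xor 101 =  26
154 xor 114 = 232
199 xor  32 = 231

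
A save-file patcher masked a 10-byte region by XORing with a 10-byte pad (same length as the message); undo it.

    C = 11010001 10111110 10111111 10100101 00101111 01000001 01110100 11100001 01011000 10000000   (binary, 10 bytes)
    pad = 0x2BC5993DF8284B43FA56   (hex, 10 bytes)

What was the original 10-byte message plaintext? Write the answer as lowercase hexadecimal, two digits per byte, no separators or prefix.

fa7b2698d7693fa2a2d6

XOR is its own inverse, so applying the key byte-wise gives the result directly.
d1 ⊕ 2b = fa
be ⊕ c5 = 7b
bf ⊕ 99 = 26
a5 ⊕ 3d = 98
2f ⊕ f8 = d7
41 ⊕ 28 = 69
74 ⊕ 4b = 3f
e1 ⊕ 43 = a2
58 ⊕ fa = a2
80 ⊕ 56 = d6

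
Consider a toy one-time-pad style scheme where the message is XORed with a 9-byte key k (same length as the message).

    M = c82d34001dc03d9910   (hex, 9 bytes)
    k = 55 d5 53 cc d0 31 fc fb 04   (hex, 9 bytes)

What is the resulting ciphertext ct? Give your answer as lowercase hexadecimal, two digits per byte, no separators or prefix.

XOR is its own inverse, so applying the key byte-wise gives the result directly.
11001000 xor 01010101 = 10011101
00101101 xor 11010101 = 11111000
00110100 xor 01010011 = 01100111
00000000 xor 11001100 = 11001100
00011101 xor 11010000 = 11001101
11000000 xor 00110001 = 11110001
00111101 xor 11111100 = 11000001
10011001 xor 11111011 = 01100010
00010000 xor 00000100 = 00010100

9df867cccdf1c16214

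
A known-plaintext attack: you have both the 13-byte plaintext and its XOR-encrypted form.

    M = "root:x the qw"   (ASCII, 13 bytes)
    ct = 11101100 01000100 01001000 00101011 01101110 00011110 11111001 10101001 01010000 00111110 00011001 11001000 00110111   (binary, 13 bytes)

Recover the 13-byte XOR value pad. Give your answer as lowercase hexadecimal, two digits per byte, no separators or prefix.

Since ct = M ⊕ pad, XORing both sides with M gives pad = M ⊕ ct.
72 XOR ec = 9e
6f XOR 44 = 2b
6f XOR 48 = 27
74 XOR 2b = 5f
3a XOR 6e = 54
78 XOR 1e = 66
20 XOR f9 = d9
74 XOR a9 = dd
68 XOR 50 = 38
65 XOR 3e = 5b
20 XOR 19 = 39
71 XOR c8 = b9
77 XOR 37 = 40

9e2b275f5466d9dd385b39b940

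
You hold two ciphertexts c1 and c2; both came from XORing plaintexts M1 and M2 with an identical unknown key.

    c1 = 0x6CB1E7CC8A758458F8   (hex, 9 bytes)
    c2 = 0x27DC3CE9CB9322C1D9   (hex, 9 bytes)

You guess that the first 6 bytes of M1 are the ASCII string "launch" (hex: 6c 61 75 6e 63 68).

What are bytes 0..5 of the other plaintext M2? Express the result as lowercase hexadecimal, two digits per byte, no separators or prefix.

270cae4b228e

First, c1 ⊕ c2 = (M1 ⊕ K) ⊕ (M2 ⊕ K) = M1 ⊕ M2, so the key drops out. Then M2 = (M1 ⊕ M2) ⊕ M1 over the first 6 bytes.
byte 0: (6c ^ 27) ^ 6c = 4b ^ 6c = 27
byte 1: (b1 ^ dc) ^ 61 = 6d ^ 61 = 0c
byte 2: (e7 ^ 3c) ^ 75 = db ^ 75 = ae
byte 3: (cc ^ e9) ^ 6e = 25 ^ 6e = 4b
byte 4: (8a ^ cb) ^ 63 = 41 ^ 63 = 22
byte 5: (75 ^ 93) ^ 68 = e6 ^ 68 = 8e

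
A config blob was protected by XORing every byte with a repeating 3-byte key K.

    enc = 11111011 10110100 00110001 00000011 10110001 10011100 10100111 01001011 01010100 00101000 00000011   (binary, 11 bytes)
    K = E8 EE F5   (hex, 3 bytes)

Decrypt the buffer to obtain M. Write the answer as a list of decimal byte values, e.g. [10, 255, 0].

The 3-byte key repeats, so the effective keystream is e8 ee f5 e8 ee f5 e8 ee f5 e8 ee.
byte 0: 11111011 xor 11101000 = 00010011
byte 1: 10110100 xor 11101110 = 01011010
byte 2: 00110001 xor 11110101 = 11000100
byte 3: 00000011 xor 11101000 = 11101011
byte 4: 10110001 xor 11101110 = 01011111
byte 5: 10011100 xor 11110101 = 01101001
byte 6: 10100111 xor 11101000 = 01001111
byte 7: 01001011 xor 11101110 = 10100101
byte 8: 01010100 xor 11110101 = 10100001
byte 9: 00101000 xor 11101000 = 11000000
byte 10: 00000011 xor 11101110 = 11101101

[19, 90, 196, 235, 95, 105, 79, 165, 161, 192, 237]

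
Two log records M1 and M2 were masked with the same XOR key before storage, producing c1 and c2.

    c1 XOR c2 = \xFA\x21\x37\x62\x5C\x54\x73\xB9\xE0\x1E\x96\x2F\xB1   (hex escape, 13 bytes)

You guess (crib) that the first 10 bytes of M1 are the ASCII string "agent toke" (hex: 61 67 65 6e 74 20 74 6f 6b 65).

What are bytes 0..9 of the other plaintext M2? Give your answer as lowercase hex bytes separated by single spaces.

Since c1 ⊕ c2 = M1 ⊕ M2, XORing with the guessed M1 bytes yields the corresponding M2 bytes: M2 = (c1 ⊕ c2) ⊕ M1.
11111010 ⊕ 01100001 = 10011011
00100001 ⊕ 01100111 = 01000110
00110111 ⊕ 01100101 = 01010010
01100010 ⊕ 01101110 = 00001100
01011100 ⊕ 01110100 = 00101000
01010100 ⊕ 00100000 = 01110100
01110011 ⊕ 01110100 = 00000111
10111001 ⊕ 01101111 = 11010110
11100000 ⊕ 01101011 = 10001011
00011110 ⊕ 01100101 = 01111011

9b 46 52 0c 28 74 07 d6 8b 7b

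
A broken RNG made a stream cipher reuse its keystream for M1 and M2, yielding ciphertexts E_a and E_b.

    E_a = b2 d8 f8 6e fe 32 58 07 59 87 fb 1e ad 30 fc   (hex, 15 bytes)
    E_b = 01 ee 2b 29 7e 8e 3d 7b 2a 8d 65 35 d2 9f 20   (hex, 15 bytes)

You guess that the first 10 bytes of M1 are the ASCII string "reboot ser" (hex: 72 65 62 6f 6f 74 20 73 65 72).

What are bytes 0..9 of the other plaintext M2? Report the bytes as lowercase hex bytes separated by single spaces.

First, E_a ⊕ E_b = (M1 ⊕ K) ⊕ (M2 ⊕ K) = M1 ⊕ M2, so the key drops out. Then M2 = (M1 ⊕ M2) ⊕ M1 over the first 10 bytes.
byte 0: (b2 XOR 01) XOR 72 = b3 XOR 72 = c1
byte 1: (d8 XOR ee) XOR 65 = 36 XOR 65 = 53
byte 2: (f8 XOR 2b) XOR 62 = d3 XOR 62 = b1
byte 3: (6e XOR 29) XOR 6f = 47 XOR 6f = 28
byte 4: (fe XOR 7e) XOR 6f = 80 XOR 6f = ef
byte 5: (32 XOR 8e) XOR 74 = bc XOR 74 = c8
byte 6: (58 XOR 3d) XOR 20 = 65 XOR 20 = 45
byte 7: (07 XOR 7b) XOR 73 = 7c XOR 73 = 0f
byte 8: (59 XOR 2a) XOR 65 = 73 XOR 65 = 16
byte 9: (87 XOR 8d) XOR 72 = 0a XOR 72 = 78

c1 53 b1 28 ef c8 45 0f 16 78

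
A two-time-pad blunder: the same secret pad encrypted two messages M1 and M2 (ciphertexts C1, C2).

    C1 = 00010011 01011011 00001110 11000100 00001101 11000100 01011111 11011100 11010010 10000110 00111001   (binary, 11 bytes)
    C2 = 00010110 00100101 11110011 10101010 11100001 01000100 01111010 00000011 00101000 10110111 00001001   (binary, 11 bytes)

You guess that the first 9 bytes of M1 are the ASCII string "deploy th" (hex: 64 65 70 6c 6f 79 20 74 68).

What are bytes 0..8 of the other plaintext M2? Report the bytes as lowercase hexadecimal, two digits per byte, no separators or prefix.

First, C1 ⊕ C2 = (M1 ⊕ K) ⊕ (M2 ⊕ K) = M1 ⊕ M2, so the key drops out. Then M2 = (M1 ⊕ M2) ⊕ M1 over the first 9 bytes.
byte 0: (13 XOR 16) XOR 64 = 05 XOR 64 = 61
byte 1: (5b XOR 25) XOR 65 = 7e XOR 65 = 1b
byte 2: (0e XOR f3) XOR 70 = fd XOR 70 = 8d
byte 3: (c4 XOR aa) XOR 6c = 6e XOR 6c = 02
byte 4: (0d XOR e1) XOR 6f = ec XOR 6f = 83
byte 5: (c4 XOR 44) XOR 79 = 80 XOR 79 = f9
byte 6: (5f XOR 7a) XOR 20 = 25 XOR 20 = 05
byte 7: (dc XOR 03) XOR 74 = df XOR 74 = ab
byte 8: (d2 XOR 28) XOR 68 = fa XOR 68 = 92

611b8d0283f905ab92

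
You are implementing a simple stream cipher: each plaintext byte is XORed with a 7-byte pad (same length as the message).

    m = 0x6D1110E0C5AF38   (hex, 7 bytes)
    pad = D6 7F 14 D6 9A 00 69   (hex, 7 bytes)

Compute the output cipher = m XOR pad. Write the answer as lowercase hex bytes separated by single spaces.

bb 6e 04 36 5f af 51

XOR is its own inverse, so applying the key byte-wise gives the result directly.
109 ⊕ 214 = 187
 17 ⊕ 127 = 110
 16 ⊕  20 =   4
224 ⊕ 214 =  54
197 ⊕ 154 =  95
175 ⊕   0 = 175
 56 ⊕ 105 =  81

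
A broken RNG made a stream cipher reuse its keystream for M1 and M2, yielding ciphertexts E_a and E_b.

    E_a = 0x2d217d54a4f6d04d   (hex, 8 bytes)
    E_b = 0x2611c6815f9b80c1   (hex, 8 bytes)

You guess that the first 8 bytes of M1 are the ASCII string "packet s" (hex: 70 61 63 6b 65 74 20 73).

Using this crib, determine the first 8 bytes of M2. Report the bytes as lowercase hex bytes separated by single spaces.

7b 51 d8 be 9e 19 70 ff

First, E_a ⊕ E_b = (M1 ⊕ K) ⊕ (M2 ⊕ K) = M1 ⊕ M2, so the key drops out. Then M2 = (M1 ⊕ M2) ⊕ M1 over the first 8 bytes.
byte 0: (2d xor 26) xor 70 = 0b xor 70 = 7b
byte 1: (21 xor 11) xor 61 = 30 xor 61 = 51
byte 2: (7d xor c6) xor 63 = bb xor 63 = d8
byte 3: (54 xor 81) xor 6b = d5 xor 6b = be
byte 4: (a4 xor 5f) xor 65 = fb xor 65 = 9e
byte 5: (f6 xor 9b) xor 74 = 6d xor 74 = 19
byte 6: (d0 xor 80) xor 20 = 50 xor 20 = 70
byte 7: (4d xor c1) xor 73 = 8c xor 73 = ff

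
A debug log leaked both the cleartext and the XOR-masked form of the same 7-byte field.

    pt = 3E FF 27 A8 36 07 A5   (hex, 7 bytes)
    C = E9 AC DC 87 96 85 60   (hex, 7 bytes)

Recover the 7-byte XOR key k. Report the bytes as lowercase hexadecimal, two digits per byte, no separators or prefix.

d753fb2fa082c5

Since C = pt ⊕ k, XORing both sides with pt gives k = pt ⊕ C.
00111110 XOR 11101001 = 11010111
11111111 XOR 10101100 = 01010011
00100111 XOR 11011100 = 11111011
10101000 XOR 10000111 = 00101111
00110110 XOR 10010110 = 10100000
00000111 XOR 10000101 = 10000010
10100101 XOR 01100000 = 11000101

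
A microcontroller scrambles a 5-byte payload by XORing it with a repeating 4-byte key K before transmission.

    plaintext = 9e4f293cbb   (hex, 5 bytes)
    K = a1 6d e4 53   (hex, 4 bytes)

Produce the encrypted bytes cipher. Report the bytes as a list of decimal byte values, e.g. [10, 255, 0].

[63, 34, 205, 111, 26]

The 4-byte key repeats, so the effective keystream is a1 6d e4 53 a1.
byte 0: 10011110 XOR 10100001 = 00111111
byte 1: 01001111 XOR 01101101 = 00100010
byte 2: 00101001 XOR 11100100 = 11001101
byte 3: 00111100 XOR 01010011 = 01101111
byte 4: 10111011 XOR 10100001 = 00011010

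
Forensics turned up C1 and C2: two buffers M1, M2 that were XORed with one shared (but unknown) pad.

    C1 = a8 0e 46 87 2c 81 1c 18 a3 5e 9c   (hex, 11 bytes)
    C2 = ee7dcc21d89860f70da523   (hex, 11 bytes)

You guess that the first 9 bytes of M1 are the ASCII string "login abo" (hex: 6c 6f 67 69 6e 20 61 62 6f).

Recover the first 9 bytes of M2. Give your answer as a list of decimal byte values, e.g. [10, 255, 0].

[42, 28, 237, 207, 154, 57, 29, 141, 193]

First, C1 ⊕ C2 = (M1 ⊕ K) ⊕ (M2 ⊕ K) = M1 ⊕ M2, so the key drops out. Then M2 = (M1 ⊕ M2) ⊕ M1 over the first 9 bytes.
byte 0: (a8 xor ee) xor 6c = 46 xor 6c = 2a
byte 1: (0e xor 7d) xor 6f = 73 xor 6f = 1c
byte 2: (46 xor cc) xor 67 = 8a xor 67 = ed
byte 3: (87 xor 21) xor 69 = a6 xor 69 = cf
byte 4: (2c xor d8) xor 6e = f4 xor 6e = 9a
byte 5: (81 xor 98) xor 20 = 19 xor 20 = 39
byte 6: (1c xor 60) xor 61 = 7c xor 61 = 1d
byte 7: (18 xor f7) xor 62 = ef xor 62 = 8d
byte 8: (a3 xor 0d) xor 6f = ae xor 6f = c1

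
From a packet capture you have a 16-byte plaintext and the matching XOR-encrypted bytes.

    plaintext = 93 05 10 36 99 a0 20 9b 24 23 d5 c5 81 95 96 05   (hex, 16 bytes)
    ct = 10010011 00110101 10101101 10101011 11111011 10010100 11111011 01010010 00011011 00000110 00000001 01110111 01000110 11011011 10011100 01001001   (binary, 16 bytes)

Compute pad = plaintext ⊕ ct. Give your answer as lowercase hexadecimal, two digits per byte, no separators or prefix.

0030bd9d6234dbc93f25d4b2c74e0a4c

Since ct = plaintext ⊕ pad, XORing both sides with plaintext gives pad = plaintext ⊕ ct.
93 XOR 93 = 00
05 XOR 35 = 30
10 XOR ad = bd
36 XOR ab = 9d
99 XOR fb = 62
a0 XOR 94 = 34
20 XOR fb = db
9b XOR 52 = c9
24 XOR 1b = 3f
23 XOR 06 = 25
d5 XOR 01 = d4
c5 XOR 77 = b2
81 XOR 46 = c7
95 XOR db = 4e
96 XOR 9c = 0a
05 XOR 49 = 4c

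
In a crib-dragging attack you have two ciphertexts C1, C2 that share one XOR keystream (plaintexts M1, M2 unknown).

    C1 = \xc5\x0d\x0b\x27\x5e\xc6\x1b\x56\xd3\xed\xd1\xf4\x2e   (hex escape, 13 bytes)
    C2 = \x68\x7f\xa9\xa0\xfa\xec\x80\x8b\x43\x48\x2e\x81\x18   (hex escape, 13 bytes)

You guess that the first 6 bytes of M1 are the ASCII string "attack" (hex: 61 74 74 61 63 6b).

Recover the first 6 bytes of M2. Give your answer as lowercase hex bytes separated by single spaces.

First, C1 ⊕ C2 = (M1 ⊕ K) ⊕ (M2 ⊕ K) = M1 ⊕ M2, so the key drops out. Then M2 = (M1 ⊕ M2) ⊕ M1 over the first 6 bytes.
byte 0: (c5 ⊕ 68) ⊕ 61 = ad ⊕ 61 = cc
byte 1: (0d ⊕ 7f) ⊕ 74 = 72 ⊕ 74 = 06
byte 2: (0b ⊕ a9) ⊕ 74 = a2 ⊕ 74 = d6
byte 3: (27 ⊕ a0) ⊕ 61 = 87 ⊕ 61 = e6
byte 4: (5e ⊕ fa) ⊕ 63 = a4 ⊕ 63 = c7
byte 5: (c6 ⊕ ec) ⊕ 6b = 2a ⊕ 6b = 41

cc 06 d6 e6 c7 41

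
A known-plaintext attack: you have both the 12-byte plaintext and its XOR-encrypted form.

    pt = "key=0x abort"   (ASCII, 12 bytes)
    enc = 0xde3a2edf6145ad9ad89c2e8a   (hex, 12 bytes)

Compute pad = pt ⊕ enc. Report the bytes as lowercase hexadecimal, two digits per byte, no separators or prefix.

b55f57e2513d8dfbbaf35cfe

Since enc = pt ⊕ pad, XORing both sides with pt gives pad = pt ⊕ enc.
byte 0: 6b xor de = b5
byte 1: 65 xor 3a = 5f
byte 2: 79 xor 2e = 57
byte 3: 3d xor df = e2
byte 4: 30 xor 61 = 51
byte 5: 78 xor 45 = 3d
byte 6: 20 xor ad = 8d
byte 7: 61 xor 9a = fb
byte 8: 62 xor d8 = ba
byte 9: 6f xor 9c = f3
byte 10: 72 xor 2e = 5c
byte 11: 74 xor 8a = fe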